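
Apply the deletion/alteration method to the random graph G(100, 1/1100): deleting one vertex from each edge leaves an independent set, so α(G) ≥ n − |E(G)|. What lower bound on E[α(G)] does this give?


E[|E(G)|] = C(100, 2)·p = 4950 · (1/1100) = 9/2.
E[α(G)] ≥ n − E[|E(G)|] = 100 − 9/2 = 191/2.
Numerically: ≈ 95.500.
(This is only a lower bound; the true E[α(G)] may be larger.)

E[α(G)] ≥ 191/2 ≈ 95.500.


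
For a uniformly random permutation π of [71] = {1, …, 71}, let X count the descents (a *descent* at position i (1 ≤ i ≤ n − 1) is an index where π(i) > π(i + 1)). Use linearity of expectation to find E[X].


Write X = Σ X_I over i = 1, …, 70, with X_I the indicator of one descent.
There are 70 indicators.
For each fixed i, the pair (π(i), π(i+1)) is a uniformly random ordered pair of distinct values from {1, …, 71}; by symmetry P[π(i) > π(i+1)] = 1/2.
By linearity: E[X] = 70 · (1/2) = (71 − 1) · (1/2) = 35 ≈ 35.000000.

E[X] = 35 = 35.000000.


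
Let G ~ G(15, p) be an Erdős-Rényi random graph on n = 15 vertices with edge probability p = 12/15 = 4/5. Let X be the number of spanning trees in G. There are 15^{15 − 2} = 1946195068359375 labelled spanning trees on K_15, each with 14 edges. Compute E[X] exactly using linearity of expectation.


K_15 has 15^{15 − 2} = 1946195068359375 labelled spanning trees.
For each such spanning tree H, let X_H = 1 if all 14 edges of H are present in G. Then P[X_H = 1] = p^{14} = (4/5)^{14} = 268435456/6103515625.
By linearity of expectation: E[X] = Σ_H E[X_H] = 1946195068359375 · p^{14} = 1946195068359375 · 268435456/6103515625 = 427972821516288/5.
Numerically: E[X] ≈ 8.55946e+13.

E[X] = 1946195068359375 · (4/5)^{14} = 427972821516288/5 ≈ 8.55946e+13.


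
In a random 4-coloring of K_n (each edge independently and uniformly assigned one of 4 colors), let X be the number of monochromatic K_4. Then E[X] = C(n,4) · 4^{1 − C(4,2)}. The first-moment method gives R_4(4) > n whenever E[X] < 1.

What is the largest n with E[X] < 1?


We need C(n, 4) · 4^{1 − 6} < 1, i.e. C(n, 4) < 4^{6 − 1} = 1024.
Check values of n near the boundary:
  n = 13: C(13, 4) = 715; 715 < 1024? YES
  n = 14: C(14, 4) = 1001; 1001 < 1024? YES
  n = 15: C(15, 4) = 1365; 1365 < 1024? NO
  n = 16: C(16, 4) = 1820; 1820 < 1024? NO
  n = 17: C(17, 4) = 2380; 2380 < 1024? NO
The largest n with C(n, 4) < 1024 is n = 14 (where E[X] = 1001/1024 ≈ 0.977539). Hence R_4(4) > 14, i.e. R_4(4) ≥ 15.

Largest n = 14; hence R_4(4) > 14.


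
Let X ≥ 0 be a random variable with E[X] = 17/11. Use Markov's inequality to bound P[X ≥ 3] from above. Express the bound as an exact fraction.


μ = E[X] = 17/11, a = 3.
Markov: P[X ≥ 3] ≤ μ/a = (17/11)/3 = 17/33.
Numerically: ≈ 0.5152.
(Since a = 3 > μ = 1.5455, the bound 17/33 is < 1 and informative.)

P[X ≥ 3] ≤ 17/33 ≈ 0.5152.


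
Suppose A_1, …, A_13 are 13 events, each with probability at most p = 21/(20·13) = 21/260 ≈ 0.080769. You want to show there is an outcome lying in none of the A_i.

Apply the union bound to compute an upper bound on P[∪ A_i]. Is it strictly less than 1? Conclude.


Union bound: P[∪_{i=1}^{13} A_i] ≤ Σ_i P[A_i] ≤ 13·p = 13·(21/260) = 21/20.
Numerically: 21/20 ≈ 1.050000.
Is 21/20 < 1? NO.
Since the bound 21/20 is ≥ 1, the union bound is uninformative here; it does NOT by itself certify existence.

13·p = 21/20 ≈ 1.050000; existence NOT certified by the union bound.


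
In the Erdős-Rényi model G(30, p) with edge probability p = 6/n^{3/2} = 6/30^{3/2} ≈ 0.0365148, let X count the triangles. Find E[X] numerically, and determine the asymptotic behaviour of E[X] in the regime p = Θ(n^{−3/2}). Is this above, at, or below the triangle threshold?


Number of potential triangles: C(30, 3) = 4060.
Each occurs with probability p³ ≈ (0.0365148)³ ≈ 4.86864496e-05.
By linearity: E[X] = C(30, 3)·p³ ≈ 4060 · 4.86864496e-05 ≈ 0.197667.
Since α = 3/2 > 1, p = c/n^{3/2} = o(1/n) is below the triangle threshold p ~ 1/n. Asymptotically E[X] ~ (c³/6)·n^{3(1−α)} = (6³/6)·n^{-1.5} → 0, so by Markov's inequality G has no triangles w.h.p.

E[X] ≈ 0.197667; in regime p = Θ(1/n^{3/2}) E[X] tends to 0 (below the triangle threshold p ~ 1/n).


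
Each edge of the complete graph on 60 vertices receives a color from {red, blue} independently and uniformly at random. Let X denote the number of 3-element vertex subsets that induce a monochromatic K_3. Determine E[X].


Let X = Σ_S X_S over the C(60, 3) = 34220 subsets S of size 3, where X_S = 1 if the K_3 on S is monochromatic.
For a fixed S, the K_3 on S has C(3, 2) = 3 edges. P[all 3 edges red] = (1/2)^3, and likewise for blue, so P[monochromatic] = 2·(1/2)^3 = 2^{1 − 3} = 1/4.
By linearity: E[X] = C(60, 3) · 2^{1 − 3} = 34220 · 1/4 = 8555.
Numerically: E[X] ≈ 8555.000000.

E[X] = C(60,3)·2^(1−C(3,2)) = 8555 ≈ 8555.000000.


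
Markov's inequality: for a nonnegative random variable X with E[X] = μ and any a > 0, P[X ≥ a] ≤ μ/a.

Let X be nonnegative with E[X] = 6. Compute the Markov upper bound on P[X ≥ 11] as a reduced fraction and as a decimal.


μ = E[X] = 6, a = 11.
Markov: P[X ≥ 11] ≤ μ/a = (6)/11 = 6/11.
Numerically: ≈ 0.54545.
(Since a = 11 > μ = 6.00000, the bound 6/11 is < 1 and informative.)

P[X ≥ 11] ≤ 6/11 ≈ 0.54545.


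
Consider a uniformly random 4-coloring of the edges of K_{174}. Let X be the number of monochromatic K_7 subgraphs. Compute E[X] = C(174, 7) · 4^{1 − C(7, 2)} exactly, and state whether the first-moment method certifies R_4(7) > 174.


E[X] = C(174, 7) · 4^{1 − 21} = 847879782984 · 4^{−20} = 847879782984/1099511627776.
As a reduced fraction: E[X] = 105984972873/137438953472 ≈ 0.771.
Is E[X] < 1? YES.
Since E[X] < 1, there exists a 4-coloring of K_{174} with no monochromatic K_7; hence R_4(7) > 174.

E[X] = 105984972873/137438953472 ≈ 0.771; E[X] < 1, so R_4(7) > 174.


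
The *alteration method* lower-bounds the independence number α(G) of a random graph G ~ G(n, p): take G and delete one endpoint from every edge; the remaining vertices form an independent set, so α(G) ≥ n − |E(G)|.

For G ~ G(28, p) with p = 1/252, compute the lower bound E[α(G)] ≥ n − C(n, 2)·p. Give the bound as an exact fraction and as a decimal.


E[|E(G)|] = C(28, 2)·p = 378 · (1/252) = 3/2.
E[α(G)] ≥ n − E[|E(G)|] = 28 − 3/2 = 53/2.
Numerically: ≈ 26.5000.
(This is only a lower bound; the true E[α(G)] may be larger.)

E[α(G)] ≥ 53/2 ≈ 26.5000.


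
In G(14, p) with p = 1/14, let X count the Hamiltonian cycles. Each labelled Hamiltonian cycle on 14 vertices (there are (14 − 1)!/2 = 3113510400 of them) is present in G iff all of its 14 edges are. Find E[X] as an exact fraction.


K_14 has (14 − 1)!/2 = 3113510400 labelled Hamiltonian cycles.
For each such Hamiltonian cycle H, let X_H = 1 if all 14 edges of H are present in G. Then P[X_H = 1] = p^{14} = (1/14)^{14} = 1/11112006825558016.
By linearity: E[X] = Σ_H E[X_H] = 3113510400 · p^{14} = 3113510400 · 1/11112006825558016 = 868725/3100448333024.
Numerically: E[X] ≈ 2.802e-07.

E[X] = 3113510400 · (1/14)^{14} = 868725/3100448333024 ≈ 2.802e-07.


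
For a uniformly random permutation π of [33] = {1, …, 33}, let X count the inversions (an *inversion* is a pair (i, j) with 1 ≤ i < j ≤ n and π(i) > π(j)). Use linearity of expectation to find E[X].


Write X = Σ X_I over the C(33, 2) = 528 pairs i < j, with X_I the indicator of one inversion.
There are 528 indicators.
For each fixed pair i < j, the values π(i) and π(j) are two distinct elements of {1, …, 33} in uniformly random order; by symmetry P[π(i) > π(j)] = 1/2.
By linearity: E[X] = 528 · (1/2) = C(33, 2) · (1/2) = 528/2 = 264 ≈ 264.0000.

E[X] = 264 = 264.0000.


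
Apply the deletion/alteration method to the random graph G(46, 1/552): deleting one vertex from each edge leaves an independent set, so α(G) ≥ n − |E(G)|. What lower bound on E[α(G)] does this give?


E[|E(G)|] = C(46, 2)·p = 1035 · (1/552) = 15/8.
E[α(G)] ≥ n − E[|E(G)|] = 46 − 15/8 = 353/8.
Numerically: ≈ 44.12500.
(This is only a lower bound; the true E[α(G)] may be larger.)

E[α(G)] ≥ 353/8 ≈ 44.12500.


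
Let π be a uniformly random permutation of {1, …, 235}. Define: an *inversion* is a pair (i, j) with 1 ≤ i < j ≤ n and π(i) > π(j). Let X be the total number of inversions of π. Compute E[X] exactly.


Write X = Σ X_I over the C(235, 2) = 27495 pairs i < j, with X_I the indicator of one inversion.
There are 27495 indicators.
For each fixed pair i < j, the values π(i) and π(j) are two distinct elements of {1, …, 235} in uniformly random order; by symmetry P[π(i) > π(j)] = 1/2.
By linearity: E[X] = 27495 · (1/2) = C(235, 2) · (1/2) = 27495/2 = 27495/2 ≈ 13747.5000.

E[X] = 27495/2 = 13747.5000.


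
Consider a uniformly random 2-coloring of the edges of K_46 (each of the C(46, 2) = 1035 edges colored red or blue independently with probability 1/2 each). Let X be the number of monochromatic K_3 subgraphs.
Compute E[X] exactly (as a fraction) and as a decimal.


Let X = Σ_S X_S over the C(46, 3) = 15180 subsets S of size 3, where X_S = 1 if the K_3 on S is monochromatic.
For a fixed S, the K_3 on S has C(3, 2) = 3 edges. P[all 3 edges red] = (1/2)^3, and likewise for blue, so P[monochromatic] = 2·(1/2)^3 = 2^{1 − 3} = 1/4.
By linearity of expectation: E[X] = C(46, 3) · 2^{1 − 3} = 15180 · 1/4 = 3795.
Numerically: E[X] ≈ 3795.000.

E[X] = C(46,3)·2^(1−C(3,2)) = 3795 ≈ 3795.000.


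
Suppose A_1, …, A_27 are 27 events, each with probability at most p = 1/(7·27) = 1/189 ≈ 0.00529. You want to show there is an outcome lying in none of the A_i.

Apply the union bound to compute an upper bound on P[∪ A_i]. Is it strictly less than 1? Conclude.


Union bound: P[∪_{i=1}^{27} A_i] ≤ Σ_i P[A_i] ≤ 27·p = 27·(1/189) = 1/7.
Numerically: 1/7 ≈ 0.14286.
Is 1/7 < 1? YES.
Since P[∪ A_i] ≤ 1/7 < 1, the complement has P[∩ A_i^c] ≥ 1 − 1/7 = 6/7 > 0, so some outcome avoids every A_i.

27·p = 1/7 ≈ 0.14286; existence CERTIFIED by the union bound.


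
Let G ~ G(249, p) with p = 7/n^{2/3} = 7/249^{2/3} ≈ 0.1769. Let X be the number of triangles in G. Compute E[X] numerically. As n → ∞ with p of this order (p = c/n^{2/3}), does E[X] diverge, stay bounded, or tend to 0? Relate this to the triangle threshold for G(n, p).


Number of potential triangles: C(249, 3) = 2542124.
Each occurs with probability p³ ≈ (0.1769)³ ≈ 5.532169e-03.
By linearity: E[X] = C(249, 3)·p³ ≈ 2542124 · 5.532169e-03 ≈ 14063.4592.
Since α = 2/3 < 1, p = c/n^{2/3} ≫ 1/n is above the triangle threshold p ~ 1/n. Asymptotically E[X] ~ (c³/6)·n^{3(1−α)} = (7³/6)·n^{1} → ∞; triangles are abundant w.h.p.

E[X] ≈ 14063.4592; in regime p = Θ(1/n^{2/3}) E[X] diverges (above the triangle threshold p ~ 1/n).


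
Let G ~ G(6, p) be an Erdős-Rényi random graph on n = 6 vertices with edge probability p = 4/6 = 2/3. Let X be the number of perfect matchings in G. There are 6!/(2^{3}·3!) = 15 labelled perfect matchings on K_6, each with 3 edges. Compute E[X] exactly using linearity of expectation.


K_6 has 6!/(2^{3}·3!) = 15 labelled perfect matchings.
For each such perfect matching H, let X_H = 1 if all 3 edges of H are present in G. Then P[X_H = 1] = p^{3} = (2/3)^{3} = 8/27.
By linearity: E[X] = Σ_H E[X_H] = 15 · p^{3} = 15 · 8/27 = 40/9.
Numerically: E[X] ≈ 4.4444.

E[X] = 15 · (2/3)^{3} = 40/9 ≈ 4.4444.


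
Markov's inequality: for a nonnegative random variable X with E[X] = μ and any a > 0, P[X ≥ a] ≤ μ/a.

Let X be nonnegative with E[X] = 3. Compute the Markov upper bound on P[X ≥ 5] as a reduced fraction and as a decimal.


μ = E[X] = 3, a = 5.
Markov: P[X ≥ 5] ≤ μ/a = (3)/5 = 3/5.
Numerically: ≈ 0.6000.
(Since a = 5 > μ = 3.0000, the bound 3/5 is < 1 and informative.)

P[X ≥ 5] ≤ 3/5 ≈ 0.6000.


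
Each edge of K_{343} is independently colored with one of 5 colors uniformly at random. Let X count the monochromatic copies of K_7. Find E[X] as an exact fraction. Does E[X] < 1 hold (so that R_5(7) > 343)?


E[X] = C(343, 7) · 5^{1 − 21} = 104200375748469 · 5^{−20} = 104200375748469/95367431640625.
As a reduced fraction: E[X] = 104200375748469/95367431640625 ≈ 1.09262.
Is E[X] < 1? NO.
Since E[X] ≥ 1, the first-moment bound is inconclusive at n = 343; it does NOT by itself certify R_5(7) > 343.

E[X] = 104200375748469/95367431640625 ≈ 1.09262; E[X] ≥ 1; first-moment method inconclusive here.


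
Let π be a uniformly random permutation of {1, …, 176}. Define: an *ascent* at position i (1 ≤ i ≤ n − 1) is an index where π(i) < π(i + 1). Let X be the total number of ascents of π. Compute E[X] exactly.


Write X = Σ X_I over i = 1, …, 175, with X_I the indicator of one ascent.
There are 175 indicators.
For each fixed i, the pair (π(i), π(i+1)) is a uniformly random ordered pair of distinct values from {1, …, 176}; by symmetry P[π(i) < π(i+1)] = 1/2.
By linearity: E[X] = 175 · (1/2) = (176 − 1) · (1/2) = 175/2 ≈ 87.500000.

E[X] = 175/2 = 87.500000.


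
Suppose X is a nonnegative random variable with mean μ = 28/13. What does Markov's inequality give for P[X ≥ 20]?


μ = E[X] = 28/13, a = 20.
Markov: P[X ≥ 20] ≤ μ/a = (28/13)/20 = 7/65.
Numerically: ≈ 0.10769.
(Since a = 20 > μ = 2.15385, the bound 7/65 is < 1 and informative.)

P[X ≥ 20] ≤ 7/65 ≈ 0.10769.


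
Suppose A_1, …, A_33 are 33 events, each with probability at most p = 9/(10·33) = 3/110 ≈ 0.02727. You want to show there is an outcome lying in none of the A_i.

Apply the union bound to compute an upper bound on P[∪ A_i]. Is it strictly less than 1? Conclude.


Union bound: P[∪_{i=1}^{33} A_i] ≤ Σ_i P[A_i] ≤ 33·p = 33·(3/110) = 9/10.
Numerically: 9/10 ≈ 0.90000.
Is 9/10 < 1? YES.
Since P[∪ A_i] ≤ 9/10 < 1, the complement has P[∩ A_i^c] ≥ 1 − 9/10 = 1/10 > 0, so some outcome avoids every A_i.

33·p = 9/10 ≈ 0.90000; existence CERTIFIED by the union bound.


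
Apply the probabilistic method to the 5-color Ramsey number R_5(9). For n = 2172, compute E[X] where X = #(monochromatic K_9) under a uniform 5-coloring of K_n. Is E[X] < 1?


E[X] = C(2172, 9) · 5^{1 − 36} = 2915866900084148060642020 · 5^{−35} = 2915866900084148060642020/2910383045673370361328125.
As a reduced fraction: E[X] = 583173380016829612128404/582076609134674072265625 ≈ 1.001884.
Is E[X] < 1? NO.
Since E[X] ≥ 1, the first-moment bound is inconclusive at n = 2172; it does NOT by itself certify R_5(9) > 2172.

E[X] = 583173380016829612128404/582076609134674072265625 ≈ 1.001884; E[X] ≥ 1; first-moment method inconclusive here.


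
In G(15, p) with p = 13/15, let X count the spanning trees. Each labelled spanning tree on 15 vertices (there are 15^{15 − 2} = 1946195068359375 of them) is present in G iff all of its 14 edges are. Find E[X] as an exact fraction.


K_15 has 15^{15 − 2} = 1946195068359375 labelled spanning trees.
For each such spanning tree H, let X_H = 1 if all 14 edges of H are present in G. Then P[X_H = 1] = p^{14} = (13/15)^{14} = 3937376385699289/29192926025390625.
By linearity of expectation: E[X] = Σ_H E[X_H] = 1946195068359375 · p^{14} = 1946195068359375 · 3937376385699289/29192926025390625 = 3937376385699289/15.
Numerically: E[X] ≈ 2.625e+14.

E[X] = 1946195068359375 · (13/15)^{14} = 3937376385699289/15 ≈ 2.625e+14.


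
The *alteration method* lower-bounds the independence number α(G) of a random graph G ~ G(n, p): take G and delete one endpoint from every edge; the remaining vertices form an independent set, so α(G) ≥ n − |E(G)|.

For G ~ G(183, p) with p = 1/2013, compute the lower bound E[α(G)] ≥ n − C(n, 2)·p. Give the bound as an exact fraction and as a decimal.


E[|E(G)|] = C(183, 2)·p = 16653 · (1/2013) = 91/11.
E[α(G)] ≥ n − E[|E(G)|] = 183 − 91/11 = 1922/11.
Numerically: ≈ 174.727273.
(This is only a lower bound; the true E[α(G)] may be larger.)

E[α(G)] ≥ 1922/11 ≈ 174.727273.


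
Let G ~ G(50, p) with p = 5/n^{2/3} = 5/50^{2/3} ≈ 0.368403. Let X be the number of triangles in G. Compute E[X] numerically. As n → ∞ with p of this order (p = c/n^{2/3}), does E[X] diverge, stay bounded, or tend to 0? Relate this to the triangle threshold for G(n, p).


Number of potential triangles: C(50, 3) = 19600.
Each occurs with probability p³ ≈ (0.368403)³ ≈ 5.00000000e-02.
By linearity: E[X] = C(50, 3)·p³ ≈ 19600 · 5.00000000e-02 ≈ 980.000000.
Since α = 2/3 < 1, p = c/n^{2/3} ≫ 1/n is above the triangle threshold p ~ 1/n. Asymptotically E[X] ~ (c³/6)·n^{3(1−α)} = (5³/6)·n^{1} → ∞; triangles are abundant w.h.p.

E[X] ≈ 980.000000; in regime p = Θ(1/n^{2/3}) E[X] diverges (above the triangle threshold p ~ 1/n).


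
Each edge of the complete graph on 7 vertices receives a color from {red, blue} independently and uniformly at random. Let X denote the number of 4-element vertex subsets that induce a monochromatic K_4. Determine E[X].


Let X = Σ_S X_S over the C(7, 4) = 35 subsets S of size 4, where X_S = 1 if the K_4 on S is monochromatic.
For a fixed S, the K_4 on S has C(4, 2) = 6 edges. P[all 6 edges red] = (1/2)^6, and likewise for blue, so P[monochromatic] = 2·(1/2)^6 = 2^{1 − 6} = 1/32.
Summing: E[X] = C(7, 4) · 2^{1 − 6} = 35 · 1/32 = 35/32.
Numerically: E[X] ≈ 1.09375.

E[X] = C(7,4)·2^(1−C(4,2)) = 35/32 ≈ 1.09375.


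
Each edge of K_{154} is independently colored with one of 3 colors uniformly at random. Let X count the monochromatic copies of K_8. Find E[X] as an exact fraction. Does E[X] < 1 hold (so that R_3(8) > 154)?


E[X] = C(154, 8) · 3^{1 − 28} = 6521818990995 · 3^{−27} = 6521818990995/7625597484987.
As a reduced fraction: E[X] = 724646554555/847288609443 ≈ 0.8552535.
Is E[X] < 1? YES.
Since E[X] < 1, there exists a 3-coloring of K_{154} with no monochromatic K_8; hence R_3(8) > 154.

E[X] = 724646554555/847288609443 ≈ 0.8552535; E[X] < 1, so R_3(8) > 154.


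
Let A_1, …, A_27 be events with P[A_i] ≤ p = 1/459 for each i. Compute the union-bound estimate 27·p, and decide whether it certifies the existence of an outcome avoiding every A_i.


Union bound: P[∪_{i=1}^{27} A_i] ≤ Σ_i P[A_i] ≤ 27·p = 27·(1/459) = 1/17.
Numerically: 1/17 ≈ 0.05882.
Is 1/17 < 1? YES.
Since P[∪ A_i] ≤ 1/17 < 1, the complement has P[∩ A_i^c] ≥ 1 − 1/17 = 16/17 > 0, so some outcome avoids every A_i.

27·p = 1/17 ≈ 0.05882; existence CERTIFIED by the union bound.


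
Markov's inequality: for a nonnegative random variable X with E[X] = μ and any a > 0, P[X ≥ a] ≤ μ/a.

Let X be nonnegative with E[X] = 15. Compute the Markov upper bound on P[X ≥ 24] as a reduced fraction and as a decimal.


μ = E[X] = 15, a = 24.
Markov: P[X ≥ 24] ≤ μ/a = (15)/24 = 5/8.
Numerically: ≈ 0.625000.
(Since a = 24 > μ = 15.000000, the bound 5/8 is < 1 and informative.)

P[X ≥ 24] ≤ 5/8 ≈ 0.625000.


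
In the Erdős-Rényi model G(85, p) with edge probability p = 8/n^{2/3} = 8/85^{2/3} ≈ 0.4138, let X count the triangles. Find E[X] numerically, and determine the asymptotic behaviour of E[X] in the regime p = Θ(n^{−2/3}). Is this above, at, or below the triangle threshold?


Number of potential triangles: C(85, 3) = 98770.
Each occurs with probability p³ ≈ (0.4138)³ ≈ 7.086505e-02.
By linearity: E[X] = C(85, 3)·p³ ≈ 98770 · 7.086505e-02 ≈ 6999.3412.
Since α = 2/3 < 1, p = c/n^{2/3} ≫ 1/n is above the triangle threshold p ~ 1/n. Asymptotically E[X] ~ (c³/6)·n^{3(1−α)} = (8³/6)·n^{1} → ∞; triangles are abundant w.h.p.

E[X] ≈ 6999.3412; in regime p = Θ(1/n^{2/3}) E[X] diverges (above the triangle threshold p ~ 1/n).


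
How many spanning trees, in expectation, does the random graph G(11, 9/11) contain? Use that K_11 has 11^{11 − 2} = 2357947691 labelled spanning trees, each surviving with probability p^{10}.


K_11 has 11^{11 − 2} = 2357947691 labelled spanning trees.
For each such spanning tree H, let X_H = 1 if all 10 edges of H are present in G. Then P[X_H = 1] = p^{10} = (9/11)^{10} = 3486784401/25937424601.
Summing the indicators: E[X] = Σ_H E[X_H] = 2357947691 · p^{10} = 2357947691 · 3486784401/25937424601 = 3486784401/11.
Numerically: E[X] ≈ 3.17e+08.

E[X] = 2357947691 · (9/11)^{10} = 3486784401/11 ≈ 3.17e+08.


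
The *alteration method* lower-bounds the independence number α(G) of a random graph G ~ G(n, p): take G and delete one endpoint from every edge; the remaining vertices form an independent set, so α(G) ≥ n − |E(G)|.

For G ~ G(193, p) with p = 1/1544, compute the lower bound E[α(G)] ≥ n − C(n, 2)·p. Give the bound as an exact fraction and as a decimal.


E[|E(G)|] = C(193, 2)·p = 18528 · (1/1544) = 12.
E[α(G)] ≥ n − E[|E(G)|] = 193 − 12 = 181.
Numerically: ≈ 181.000.
(This is only a lower bound; the true E[α(G)] may be larger.)

E[α(G)] ≥ 181 ≈ 181.000.


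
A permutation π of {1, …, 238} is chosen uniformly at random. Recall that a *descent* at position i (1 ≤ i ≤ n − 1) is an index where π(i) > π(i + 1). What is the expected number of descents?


Write X = Σ X_I over i = 1, …, 237, with X_I the indicator of one descent.
There are 237 indicators.
For each fixed i, the pair (π(i), π(i+1)) is a uniformly random ordered pair of distinct values from {1, …, 238}; by symmetry P[π(i) > π(i+1)] = 1/2.
By linearity: E[X] = 237 · (1/2) = (238 − 1) · (1/2) = 237/2 ≈ 118.500.

E[X] = 237/2 = 118.500.


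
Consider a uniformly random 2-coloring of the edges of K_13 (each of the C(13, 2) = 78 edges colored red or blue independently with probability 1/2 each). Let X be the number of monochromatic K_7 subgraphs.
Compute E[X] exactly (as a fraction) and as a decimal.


Let X = Σ_S X_S over the C(13, 7) = 1716 subsets S of size 7, where X_S = 1 if the K_7 on S is monochromatic.
For a fixed S, the K_7 on S has C(7, 2) = 21 edges. P[all 21 edges red] = (1/2)^21, and likewise for blue, so P[monochromatic] = 2·(1/2)^21 = 2^{1 − 21} = 1/1048576.
Summing: E[X] = C(13, 7) · 2^{1 − 21} = 1716 · 1/1048576 = 429/262144.
Numerically: E[X] ≈ 0.0016.

E[X] = C(13,7)·2^(1−C(7,2)) = 429/262144 ≈ 0.0016.


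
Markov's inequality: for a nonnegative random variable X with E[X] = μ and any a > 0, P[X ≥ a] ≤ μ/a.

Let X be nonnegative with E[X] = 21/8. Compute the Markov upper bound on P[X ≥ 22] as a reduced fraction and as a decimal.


μ = E[X] = 21/8, a = 22.
Markov: P[X ≥ 22] ≤ μ/a = (21/8)/22 = 21/176.
Numerically: ≈ 0.119318.
(Since a = 22 > μ = 2.625000, the bound 21/176 is < 1 and informative.)

P[X ≥ 22] ≤ 21/176 ≈ 0.119318.


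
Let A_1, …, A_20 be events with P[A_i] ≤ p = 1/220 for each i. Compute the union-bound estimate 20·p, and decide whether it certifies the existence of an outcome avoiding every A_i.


Union bound: P[∪_{i=1}^{20} A_i] ≤ Σ_i P[A_i] ≤ 20·p = 20·(1/220) = 1/11.
Numerically: 1/11 ≈ 0.090909.
Is 1/11 < 1? YES.
Since P[∪ A_i] ≤ 1/11 < 1, the complement has P[∩ A_i^c] ≥ 1 − 1/11 = 10/11 > 0, so some outcome avoids every A_i.

20·p = 1/11 ≈ 0.090909; existence CERTIFIED by the union bound.


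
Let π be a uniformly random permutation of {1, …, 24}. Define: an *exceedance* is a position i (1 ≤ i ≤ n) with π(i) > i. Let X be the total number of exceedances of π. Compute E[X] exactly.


Write X = Σ_{i=1}^{24} X_i, where X_i = 1_{π(i) > i}.
For each fixed i, π(i) is uniform over {1, …, 24} (marginal of a uniform permutation), so P[π(i) > i] = (n − i)/n. Summing: Σ_{i=1}^{24} (n − i)/n = (0 + 1 + … + 23)/24 = 24(24 − 1)/(2·24) = (24 − 1)/2.
Hence E[X] = Σ_{i=1}^{24} (24 − i)/24 = 23/2 ≈ 11.500.

E[X] = 23/2 = 11.500.


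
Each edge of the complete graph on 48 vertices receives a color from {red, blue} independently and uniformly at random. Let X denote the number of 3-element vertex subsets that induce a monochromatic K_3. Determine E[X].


Let X = Σ_S X_S over the C(48, 3) = 17296 subsets S of size 3, where X_S = 1 if the K_3 on S is monochromatic.
For a fixed S, the K_3 on S has C(3, 2) = 3 edges. P[all 3 edges red] = (1/2)^3, and likewise for blue, so P[monochromatic] = 2·(1/2)^3 = 2^{1 − 3} = 1/4.
By linearity of expectation: E[X] = C(48, 3) · 2^{1 − 3} = 17296 · 1/4 = 4324.
Numerically: E[X] ≈ 4324.000.

E[X] = C(48,3)·2^(1−C(3,2)) = 4324 ≈ 4324.000.


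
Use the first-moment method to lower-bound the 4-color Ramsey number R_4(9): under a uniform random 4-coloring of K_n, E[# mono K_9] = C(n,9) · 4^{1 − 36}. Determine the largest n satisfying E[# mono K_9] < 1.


We need C(n, 9) · 4^{1 − 36} < 1, i.e. C(n, 9) < 4^{36 − 1} = 1180591620717411303424.
Check values of n near the boundary:
  n = 913: C(913, 9) = 1167605542753639808390; 1167605542753639808390 < 1180591620717411303424? YES
  n = 914: C(914, 9) = 1179217089587653905932; 1179217089587653905932 < 1180591620717411303424? YES
  n = 915: C(915, 9) = 1190931166636537885130; 1190931166636537885130 < 1180591620717411303424? NO
  n = 916: C(916, 9) = 1202748565202942340440; 1202748565202942340440 < 1180591620717411303424? NO
The largest n with C(n, 9) < 1180591620717411303424 is n = 914 (where E[X] = 294804272396913476483/295147905179352825856 ≈ 0.999). Hence R_4(9) > 914, i.e. R_4(9) ≥ 915.

Largest n = 914; hence R_4(9) > 914.


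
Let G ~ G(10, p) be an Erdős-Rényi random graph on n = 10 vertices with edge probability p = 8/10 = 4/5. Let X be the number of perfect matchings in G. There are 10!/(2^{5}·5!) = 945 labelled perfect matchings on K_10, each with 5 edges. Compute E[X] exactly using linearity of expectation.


K_10 has 10!/(2^{5}·5!) = 945 labelled perfect matchings.
For each such perfect matching H, let X_H = 1 if all 5 edges of H are present in G. Then P[X_H = 1] = p^{5} = (4/5)^{5} = 1024/3125.
By linearity: E[X] = Σ_H E[X_H] = 945 · p^{5} = 945 · 1024/3125 = 193536/625.
Numerically: E[X] ≈ 309.66.

E[X] = 945 · (4/5)^{5} = 193536/625 ≈ 309.66.


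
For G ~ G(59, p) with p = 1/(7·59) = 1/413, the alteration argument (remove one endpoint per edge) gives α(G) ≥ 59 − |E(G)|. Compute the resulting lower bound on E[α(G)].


E[|E(G)|] = C(59, 2)·p = 1711 · (1/413) = 29/7.
E[α(G)] ≥ n − E[|E(G)|] = 59 − 29/7 = 384/7.
Numerically: ≈ 54.8571.
(This is only a lower bound; the true E[α(G)] may be larger.)

E[α(G)] ≥ 384/7 ≈ 54.8571.


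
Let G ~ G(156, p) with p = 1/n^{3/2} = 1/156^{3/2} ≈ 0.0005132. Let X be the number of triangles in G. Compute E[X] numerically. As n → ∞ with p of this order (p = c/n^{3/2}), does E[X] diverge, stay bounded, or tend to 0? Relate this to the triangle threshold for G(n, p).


Number of potential triangles: C(156, 3) = 620620.
Each occurs with probability p³ ≈ (0.0005132)³ ≈ 1.351884e-10.
By linearity: E[X] = C(156, 3)·p³ ≈ 620620 · 1.351884e-10 ≈ 0.0001.
Since α = 3/2 > 1, p = c/n^{3/2} = o(1/n) is below the triangle threshold p ~ 1/n. Asymptotically E[X] ~ (c³/6)·n^{3(1−α)} = (1³/6)·n^{-1.5} → 0, so by Markov's inequality G has no triangles w.h.p.

E[X] ≈ 0.0001; in regime p = Θ(1/n^{3/2}) E[X] tends to 0 (below the triangle threshold p ~ 1/n).


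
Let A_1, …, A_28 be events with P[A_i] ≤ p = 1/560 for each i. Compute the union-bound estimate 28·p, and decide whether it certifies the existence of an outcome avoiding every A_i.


Union bound: P[∪_{i=1}^{28} A_i] ≤ Σ_i P[A_i] ≤ 28·p = 28·(1/560) = 1/20.
Numerically: 1/20 ≈ 0.050.
Is 1/20 < 1? YES.
Since P[∪ A_i] ≤ 1/20 < 1, the complement has P[∩ A_i^c] ≥ 1 − 1/20 = 19/20 > 0, so some outcome avoids every A_i.

28·p = 1/20 ≈ 0.050; existence CERTIFIED by the union bound.


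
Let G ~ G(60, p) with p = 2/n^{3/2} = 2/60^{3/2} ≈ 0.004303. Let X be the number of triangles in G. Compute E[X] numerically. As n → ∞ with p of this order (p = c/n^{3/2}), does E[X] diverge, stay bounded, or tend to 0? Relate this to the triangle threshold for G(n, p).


Number of potential triangles: C(60, 3) = 34220.
Each occurs with probability p³ ≈ (0.004303)³ ≈ 7.969102e-08.
By linearity: E[X] = C(60, 3)·p³ ≈ 34220 · 7.969102e-08 ≈ 0.0027.
Since α = 3/2 > 1, p = c/n^{3/2} = o(1/n) is below the triangle threshold p ~ 1/n. Asymptotically E[X] ~ (c³/6)·n^{3(1−α)} = (2³/6)·n^{-1.5} → 0, so by Markov's inequality G has no triangles w.h.p.

E[X] ≈ 0.0027; in regime p = Θ(1/n^{3/2}) E[X] tends to 0 (below the triangle threshold p ~ 1/n).


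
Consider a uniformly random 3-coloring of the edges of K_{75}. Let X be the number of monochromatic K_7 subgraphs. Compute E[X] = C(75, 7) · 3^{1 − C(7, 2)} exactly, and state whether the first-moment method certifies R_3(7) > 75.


E[X] = C(75, 7) · 3^{1 − 21} = 1984829850 · 3^{−20} = 1984829850/3486784401.
As a reduced fraction: E[X] = 220536650/387420489 ≈ 0.5692.
Is E[X] < 1? YES.
Since E[X] < 1, there exists a 3-coloring of K_{75} with no monochromatic K_7; hence R_3(7) > 75.

E[X] = 220536650/387420489 ≈ 0.5692; E[X] < 1, so R_3(7) > 75.


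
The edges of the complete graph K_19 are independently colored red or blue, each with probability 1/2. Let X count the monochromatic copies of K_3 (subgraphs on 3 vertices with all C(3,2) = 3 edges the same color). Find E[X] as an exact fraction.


Let X = Σ_S X_S over the C(19, 3) = 969 subsets S of size 3, where X_S = 1 if the K_3 on S is monochromatic.
For a fixed S, the K_3 on S has C(3, 2) = 3 edges. P[all 3 edges red] = (1/2)^3, and likewise for blue, so P[monochromatic] = 2·(1/2)^3 = 2^{1 − 3} = 1/4.
By linearity: E[X] = C(19, 3) · 2^{1 − 3} = 969 · 1/4 = 969/4.
Numerically: E[X] ≈ 242.2500.

E[X] = C(19,3)·2^(1−C(3,2)) = 969/4 ≈ 242.2500.


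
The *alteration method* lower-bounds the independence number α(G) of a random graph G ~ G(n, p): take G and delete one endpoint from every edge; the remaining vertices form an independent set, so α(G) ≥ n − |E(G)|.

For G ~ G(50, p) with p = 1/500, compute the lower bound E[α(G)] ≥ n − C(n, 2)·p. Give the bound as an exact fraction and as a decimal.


E[|E(G)|] = C(50, 2)·p = 1225 · (1/500) = 49/20.
E[α(G)] ≥ n − E[|E(G)|] = 50 − 49/20 = 951/20.
Numerically: ≈ 47.55000.
(This is only a lower bound; the true E[α(G)] may be larger.)

E[α(G)] ≥ 951/20 ≈ 47.55000.


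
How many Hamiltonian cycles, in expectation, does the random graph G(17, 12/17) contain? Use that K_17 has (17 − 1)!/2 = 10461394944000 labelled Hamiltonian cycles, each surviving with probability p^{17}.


K_17 has (17 − 1)!/2 = 10461394944000 labelled Hamiltonian cycles.
For each such Hamiltonian cycle H, let X_H = 1 if all 17 edges of H are present in G. Then P[X_H = 1] = p^{17} = (12/17)^{17} = 2218611106740436992/827240261886336764177.
By linearity of expectation: E[X] = Σ_H E[X_H] = 10461394944000 · p^{17} = 10461394944000 · 2218611106740436992/827240261886336764177 = 23209767014756651868459368448000/827240261886336764177.
Numerically: E[X] ≈ 2.8057e+10.

E[X] = 10461394944000 · (12/17)^{17} = 23209767014756651868459368448000/827240261886336764177 ≈ 2.8057e+10.


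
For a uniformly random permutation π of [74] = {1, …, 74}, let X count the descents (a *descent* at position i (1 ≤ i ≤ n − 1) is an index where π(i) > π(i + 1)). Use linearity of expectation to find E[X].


Write X = Σ X_I over i = 1, …, 73, with X_I the indicator of one descent.
There are 73 indicators.
For each fixed i, the pair (π(i), π(i+1)) is a uniformly random ordered pair of distinct values from {1, …, 74}; by symmetry P[π(i) > π(i+1)] = 1/2.
By linearity: E[X] = 73 · (1/2) = (74 − 1) · (1/2) = 73/2 ≈ 36.50000.

E[X] = 73/2 = 36.50000.


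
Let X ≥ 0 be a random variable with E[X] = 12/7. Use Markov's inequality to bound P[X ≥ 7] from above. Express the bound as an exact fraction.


μ = E[X] = 12/7, a = 7.
Markov: P[X ≥ 7] ≤ μ/a = (12/7)/7 = 12/49.
Numerically: ≈ 0.24490.
(Since a = 7 > μ = 1.71429, the bound 12/49 is < 1 and informative.)

P[X ≥ 7] ≤ 12/49 ≈ 0.24490.


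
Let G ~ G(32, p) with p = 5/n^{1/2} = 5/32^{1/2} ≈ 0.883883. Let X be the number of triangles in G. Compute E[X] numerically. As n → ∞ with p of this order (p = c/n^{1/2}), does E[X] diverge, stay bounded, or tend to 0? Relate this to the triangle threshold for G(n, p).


Number of potential triangles: C(32, 3) = 4960.
Each occurs with probability p³ ≈ (0.883883)³ ≈ 6.90533966e-01.
By linearity: E[X] = C(32, 3)·p³ ≈ 4960 · 6.90533966e-01 ≈ 3425.048471.
Since α = 1/2 < 1, p = c/n^{1/2} ≫ 1/n is above the triangle threshold p ~ 1/n. Asymptotically E[X] ~ (c³/6)·n^{3(1−α)} = (5³/6)·n^{1.5} → ∞; triangles are abundant w.h.p.

E[X] ≈ 3425.048471; in regime p = Θ(1/n^{1/2}) E[X] diverges (above the triangle threshold p ~ 1/n).


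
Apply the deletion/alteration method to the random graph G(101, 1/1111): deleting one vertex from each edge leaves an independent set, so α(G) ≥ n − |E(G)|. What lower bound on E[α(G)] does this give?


E[|E(G)|] = C(101, 2)·p = 5050 · (1/1111) = 50/11.
E[α(G)] ≥ n − E[|E(G)|] = 101 − 50/11 = 1061/11.
Numerically: ≈ 96.455.
(This is only a lower bound; the true E[α(G)] may be larger.)

E[α(G)] ≥ 1061/11 ≈ 96.455.


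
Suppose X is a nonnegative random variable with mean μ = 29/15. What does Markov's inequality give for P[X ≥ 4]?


μ = E[X] = 29/15, a = 4.
Markov: P[X ≥ 4] ≤ μ/a = (29/15)/4 = 29/60.
Numerically: ≈ 0.483333.
(Since a = 4 > μ = 1.933333, the bound 29/60 is < 1 and informative.)

P[X ≥ 4] ≤ 29/60 ≈ 0.483333.


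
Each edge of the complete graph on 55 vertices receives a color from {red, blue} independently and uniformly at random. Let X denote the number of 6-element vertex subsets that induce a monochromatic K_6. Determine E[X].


Let X = Σ_S X_S over the C(55, 6) = 28989675 subsets S of size 6, where X_S = 1 if the K_6 on S is monochromatic.
For a fixed S, the K_6 on S has C(6, 2) = 15 edges. P[all 15 edges red] = (1/2)^15, and likewise for blue, so P[monochromatic] = 2·(1/2)^15 = 2^{1 − 15} = 1/16384.
Summing: E[X] = C(55, 6) · 2^{1 − 15} = 28989675 · 1/16384 = 28989675/16384.
Numerically: E[X] ≈ 1769.38934.

E[X] = C(55,6)·2^(1−C(6,2)) = 28989675/16384 ≈ 1769.38934.


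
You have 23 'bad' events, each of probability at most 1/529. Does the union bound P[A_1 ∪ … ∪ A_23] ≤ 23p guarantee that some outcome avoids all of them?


Union bound: P[∪_{i=1}^{23} A_i] ≤ Σ_i P[A_i] ≤ 23·p = 23·(1/529) = 1/23.
Numerically: 1/23 ≈ 0.0435.
Is 1/23 < 1? YES.
Since P[∪ A_i] ≤ 1/23 < 1, the complement has P[∩ A_i^c] ≥ 1 − 1/23 = 22/23 > 0, so some outcome avoids every A_i.

23·p = 1/23 ≈ 0.0435; existence CERTIFIED by the union bound.


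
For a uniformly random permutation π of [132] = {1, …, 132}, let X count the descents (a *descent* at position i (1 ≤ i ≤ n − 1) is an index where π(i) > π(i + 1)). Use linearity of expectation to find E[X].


Write X = Σ X_I over i = 1, …, 131, with X_I the indicator of one descent.
There are 131 indicators.
For each fixed i, the pair (π(i), π(i+1)) is a uniformly random ordered pair of distinct values from {1, …, 132}; by symmetry P[π(i) > π(i+1)] = 1/2.
By linearity: E[X] = 131 · (1/2) = (132 − 1) · (1/2) = 131/2 ≈ 65.5000.

E[X] = 131/2 = 65.5000.


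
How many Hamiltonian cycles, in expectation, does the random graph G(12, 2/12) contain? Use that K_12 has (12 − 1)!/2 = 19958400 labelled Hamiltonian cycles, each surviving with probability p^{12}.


K_12 has (12 − 1)!/2 = 19958400 labelled Hamiltonian cycles.
For each such Hamiltonian cycle H, let X_H = 1 if all 12 edges of H are present in G. Then P[X_H = 1] = p^{12} = (1/6)^{12} = 1/2176782336.
Summing the indicators: E[X] = Σ_H E[X_H] = 19958400 · p^{12} = 19958400 · 1/2176782336 = 1925/209952.
Numerically: E[X] ≈ 0.00916876.

E[X] = 19958400 · (1/6)^{12} = 1925/209952 ≈ 0.00916876.


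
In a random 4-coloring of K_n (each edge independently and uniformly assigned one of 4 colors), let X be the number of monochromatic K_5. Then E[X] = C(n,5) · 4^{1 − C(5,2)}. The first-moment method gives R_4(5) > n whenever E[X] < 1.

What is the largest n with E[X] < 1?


We need C(n, 5) · 4^{1 − 10} < 1, i.e. C(n, 5) < 4^{10 − 1} = 262144.
Check values of n near the boundary:
  n = 29: C(29, 5) = 118755; 118755 < 262144? YES
  n = 30: C(30, 5) = 142506; 142506 < 262144? YES
  n = 31: C(31, 5) = 169911; 169911 < 262144? YES
  n = 32: C(32, 5) = 201376; 201376 < 262144? YES
  n = 33: C(33, 5) = 237336; 237336 < 262144? YES
  n = 34: C(34, 5) = 278256; 278256 < 262144? NO
The largest n with C(n, 5) < 262144 is n = 33 (where E[X] = 29667/32768 ≈ 0.90536). Hence R_4(5) > 33, i.e. R_4(5) ≥ 34.

Largest n = 33; hence R_4(5) > 33.


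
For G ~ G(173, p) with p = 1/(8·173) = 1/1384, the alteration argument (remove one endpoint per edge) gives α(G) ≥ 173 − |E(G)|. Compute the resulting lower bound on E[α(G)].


E[|E(G)|] = C(173, 2)·p = 14878 · (1/1384) = 43/4.
E[α(G)] ≥ n − E[|E(G)|] = 173 − 43/4 = 649/4.
Numerically: ≈ 162.250.
(This is only a lower bound; the true E[α(G)] may be larger.)

E[α(G)] ≥ 649/4 ≈ 162.250.


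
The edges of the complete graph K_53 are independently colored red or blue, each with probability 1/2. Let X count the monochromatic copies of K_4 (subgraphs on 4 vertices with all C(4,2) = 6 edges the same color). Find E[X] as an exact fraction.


Let X = Σ_S X_S over the C(53, 4) = 292825 subsets S of size 4, where X_S = 1 if the K_4 on S is monochromatic.
For a fixed S, the K_4 on S has C(4, 2) = 6 edges. P[all 6 edges red] = (1/2)^6, and likewise for blue, so P[monochromatic] = 2·(1/2)^6 = 2^{1 − 6} = 1/32.
By linearity of expectation: E[X] = C(53, 4) · 2^{1 − 6} = 292825 · 1/32 = 292825/32.
Numerically: E[X] ≈ 9150.781250.

E[X] = C(53,4)·2^(1−C(4,2)) = 292825/32 ≈ 9150.781250.


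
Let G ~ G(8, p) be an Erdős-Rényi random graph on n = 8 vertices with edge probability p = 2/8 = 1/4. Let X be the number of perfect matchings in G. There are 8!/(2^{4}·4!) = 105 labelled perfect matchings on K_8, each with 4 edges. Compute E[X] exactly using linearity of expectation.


K_8 has 8!/(2^{4}·4!) = 105 labelled perfect matchings.
For each such perfect matching H, let X_H = 1 if all 4 edges of H are present in G. Then P[X_H = 1] = p^{4} = (1/4)^{4} = 1/256.
By linearity: E[X] = Σ_H E[X_H] = 105 · p^{4} = 105 · 1/256 = 105/256.
Numerically: E[X] ≈ 0.41.

E[X] = 105 · (1/4)^{4} = 105/256 ≈ 0.41.


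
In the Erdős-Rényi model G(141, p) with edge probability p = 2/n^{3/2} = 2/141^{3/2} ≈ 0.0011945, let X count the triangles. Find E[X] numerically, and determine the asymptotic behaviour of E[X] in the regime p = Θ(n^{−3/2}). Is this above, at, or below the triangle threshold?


Number of potential triangles: C(141, 3) = 457310.
Each occurs with probability p³ ≈ (0.0011945)³ ≈ 1.7045274e-09.
By linearity: E[X] = C(141, 3)·p³ ≈ 457310 · 1.7045274e-09 ≈ 0.00078.
Since α = 3/2 > 1, p = c/n^{3/2} = o(1/n) is below the triangle threshold p ~ 1/n. Asymptotically E[X] ~ (c³/6)·n^{3(1−α)} = (2³/6)·n^{-1.5} → 0, so by Markov's inequality G has no triangles w.h.p.

E[X] ≈ 0.00078; in regime p = Θ(1/n^{3/2}) E[X] tends to 0 (below the triangle threshold p ~ 1/n).


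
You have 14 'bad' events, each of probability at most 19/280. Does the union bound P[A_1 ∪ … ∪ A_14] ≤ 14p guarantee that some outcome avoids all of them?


Union bound: P[∪_{i=1}^{14} A_i] ≤ Σ_i P[A_i] ≤ 14·p = 14·(19/280) = 19/20.
Numerically: 19/20 ≈ 0.950.
Is 19/20 < 1? YES.
Since P[∪ A_i] ≤ 19/20 < 1, the complement has P[∩ A_i^c] ≥ 1 − 19/20 = 1/20 > 0, so some outcome avoids every A_i.

14·p = 19/20 ≈ 0.950; existence CERTIFIED by the union bound.
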